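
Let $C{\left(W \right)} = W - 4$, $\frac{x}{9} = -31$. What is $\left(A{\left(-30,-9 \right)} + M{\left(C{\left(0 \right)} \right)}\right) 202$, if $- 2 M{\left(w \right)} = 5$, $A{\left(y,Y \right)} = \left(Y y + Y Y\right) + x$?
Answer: $14039$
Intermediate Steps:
$x = -279$ ($x = 9 \left(-31\right) = -279$)
$C{\left(W \right)} = -4 + W$
$A{\left(y,Y \right)} = -279 + Y^{2} + Y y$ ($A{\left(y,Y \right)} = \left(Y y + Y Y\right) - 279 = \left(Y y + Y^{2}\right) - 279 = \left(Y^{2} + Y y\right) - 279 = -279 + Y^{2} + Y y$)
$M{\left(w \right)} = - \frac{5}{2}$ ($M{\left(w \right)} = \left(- \frac{1}{2}\right) 5 = - \frac{5}{2}$)
$\left(A{\left(-30,-9 \right)} + M{\left(C{\left(0 \right)} \right)}\right) 202 = \left(\left(-279 + \left(-9\right)^{2} - -270\right) - \frac{5}{2}\right) 202 = \left(\left(-279 + 81 + 270\right) - \frac{5}{2}\right) 202 = \left(72 - \frac{5}{2}\right) 202 = \frac{139}{2} \cdot 202 = 14039$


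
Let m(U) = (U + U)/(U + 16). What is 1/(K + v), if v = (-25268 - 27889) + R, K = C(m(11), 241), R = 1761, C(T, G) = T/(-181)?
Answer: -4887/251172274 ≈ -1.9457e-5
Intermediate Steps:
m(U) = 2*U/(16 + U) (m(U) = (2*U)/(16 + U) = 2*U/(16 + U))
C(T, G) = -T/181 (C(T, G) = T*(-1/181) = -T/181)
K = -22/4887 (K = -2*11/(181*(16 + 11)) = -2*11/(181*27) = -1/181*22/27 = -22/4887 ≈ -0.0045017)
v = -51396 (v = (-25268 - 27889) + 1761 = -53157 + 1761 = -51396)
1/(K + v) = 1/(-22/4887 - 51396) = 1/(-251172274/4887) = -4887/251172274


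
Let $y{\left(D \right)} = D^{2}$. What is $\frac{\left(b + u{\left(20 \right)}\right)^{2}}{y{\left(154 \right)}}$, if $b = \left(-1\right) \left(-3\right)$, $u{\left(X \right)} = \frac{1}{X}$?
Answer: $\frac{3721}{9486400} \approx 0.00039225$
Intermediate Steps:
$b = 3$
$\frac{\left(b + u{\left(20 \right)}\right)^{2}}{y{\left(154 \right)}} = \frac{\left(3 + \frac{1}{20}\right)^{2}}{154^{2}} = \frac{\left(3 + \frac{1}{20}\right)^{2}}{23716} = \left(\frac{61}{20}\right)^{2} \cdot \frac{1}{23716} = \frac{3721}{400} \cdot \frac{1}{23716} = \frac{3721}{9486400}$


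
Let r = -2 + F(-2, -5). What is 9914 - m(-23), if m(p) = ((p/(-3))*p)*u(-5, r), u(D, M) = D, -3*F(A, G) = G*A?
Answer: 27097/3 ≈ 9032.3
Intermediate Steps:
F(A, G) = -A*G/3 (F(A, G) = -G*A/3 = -A*G/3)
r = -16/3 (r = -2 - 1/3*(-2)*(-5) = -2 - 10/3 = -16/3 ≈ -5.3333)
m(p) = 5*p**2/3 (m(p) = ((p/(-3))*p)*(-5) = ((p*(-1/3))*p)*(-5) = ((-p/3)*p)*(-5) = -p**2/3*(-5) = 5*p**2/3)
9914 - m(-23) = 9914 - 5*(-23)**2/3 = 9914 - 5*529/3 = 9914 - 1*2645/3 = 9914 - 2645/3 = 27097/3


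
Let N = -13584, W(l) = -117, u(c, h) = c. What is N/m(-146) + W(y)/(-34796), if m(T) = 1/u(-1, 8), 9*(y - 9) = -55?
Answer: 472668981/34796 ≈ 13584.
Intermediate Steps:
y = 26/9 (y = 9 + (1/9)*(-55) = 9 - 55/9 = 26/9 ≈ 2.8889)
m(T) = -1 (m(T) = 1/(-1) = -1)
N/m(-146) + W(y)/(-34796) = -13584/(-1) - 117/(-34796) = -13584*(-1) - 117*(-1/34796) = 13584 + 117/34796 = 472668981/34796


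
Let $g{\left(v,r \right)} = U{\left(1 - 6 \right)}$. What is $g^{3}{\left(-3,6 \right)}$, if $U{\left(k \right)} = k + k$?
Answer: $-1000$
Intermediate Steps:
$U{\left(k \right)} = 2 k$
$g{\left(v,r \right)} = -10$ ($g{\left(v,r \right)} = 2 \left(1 - 6\right) = 2 \left(-5\right) = -10$)
$g^{3}{\left(-3,6 \right)} = \left(-10\right)^{3} = -1000$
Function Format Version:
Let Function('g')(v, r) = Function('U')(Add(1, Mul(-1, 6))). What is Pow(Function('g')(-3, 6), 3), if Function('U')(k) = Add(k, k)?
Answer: -1000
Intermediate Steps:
Function('U')(k) = Mul(2, k)
Function('g')(v, r) = -10 (Function('g')(v, r) = Mul(2, Add(1, Mul(-1, 6))) = Mul(2, Add(1, -6)) = Mul(2, -5) = -10)
Pow(Function('g')(-3, 6), 3) = Pow(-10, 3) = -1000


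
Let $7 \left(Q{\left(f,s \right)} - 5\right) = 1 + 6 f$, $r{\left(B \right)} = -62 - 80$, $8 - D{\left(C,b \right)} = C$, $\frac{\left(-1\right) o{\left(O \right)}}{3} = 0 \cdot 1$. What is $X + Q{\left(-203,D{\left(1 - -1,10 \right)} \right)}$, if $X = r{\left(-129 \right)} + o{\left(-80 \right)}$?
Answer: $- \frac{2176}{7} \approx -310.86$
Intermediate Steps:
$o{\left(O \right)} = 0$ ($o{\left(O \right)} = - 3 \cdot 0 \cdot 1 = \left(-3\right) 0 = 0$)
$D{\left(C,b \right)} = 8 - C$
$r{\left(B \right)} = -142$ ($r{\left(B \right)} = -62 - 80 = -142$)
$X = -142$ ($X = -142 + 0 = -142$)
$Q{\left(f,s \right)} = \frac{36}{7} + \frac{6 f}{7}$ ($Q{\left(f,s \right)} = 5 + \frac{1 + 6 f}{7} = 5 + \left(\frac{1}{7} + \frac{6 f}{7}\right) = \frac{36}{7} + \frac{6 f}{7}$)
$X + Q{\left(-203,D{\left(1 - -1,10 \right)} \right)} = -142 + \left(\frac{36}{7} + \frac{6}{7} \left(-203\right)\right) = -142 + \left(\frac{36}{7} - 174\right) = -142 - \frac{1182}{7} = - \frac{2176}{7}$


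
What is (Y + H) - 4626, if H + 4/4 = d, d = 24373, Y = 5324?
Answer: 25070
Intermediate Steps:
H = 24372 (H = -1 + 24373 = 24372)
(Y + H) - 4626 = (5324 + 24372) - 4626 = 29696 - 4626 = 25070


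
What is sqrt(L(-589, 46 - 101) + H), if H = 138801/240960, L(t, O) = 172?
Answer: 17*sqrt(60193565)/10040 ≈ 13.137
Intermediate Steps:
H = 46267/80320 (H = 138801*(1/240960) = 46267/80320 ≈ 0.57603)
sqrt(L(-589, 46 - 101) + H) = sqrt(172 + 46267/80320) = sqrt(13861307/80320) = 17*sqrt(60193565)/10040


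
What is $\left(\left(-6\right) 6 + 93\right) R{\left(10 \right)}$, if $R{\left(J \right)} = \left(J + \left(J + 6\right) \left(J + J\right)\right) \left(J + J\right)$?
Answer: $376200$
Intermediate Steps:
$R{\left(J \right)} = 2 J \left(J + 2 J \left(6 + J\right)\right)$ ($R{\left(J \right)} = \left(J + \left(6 + J\right) 2 J\right) 2 J = \left(J + 2 J \left(6 + J\right)\right) 2 J = 2 J \left(J + 2 J \left(6 + J\right)\right)$)
$\left(\left(-6\right) 6 + 93\right) R{\left(10 \right)} = \left(\left(-6\right) 6 + 93\right) 10^{2} \left(26 + 4 \cdot 10\right) = \left(-36 + 93\right) 100 \left(26 + 40\right) = 57 \cdot 100 \cdot 66 = 57 \cdot 6600 = 376200$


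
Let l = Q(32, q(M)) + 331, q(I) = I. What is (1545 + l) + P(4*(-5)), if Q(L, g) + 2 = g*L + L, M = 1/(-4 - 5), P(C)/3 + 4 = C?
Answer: 16474/9 ≈ 1830.4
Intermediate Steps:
P(C) = -12 + 3*C
M = -1/9 (M = 1/(-9) = -1/9 ≈ -0.11111)
Q(L, g) = -2 + L + L*g (Q(L, g) = -2 + (g*L + L) = -2 + (L*g + L) = -2 + (L + L*g) = -2 + L + L*g)
l = 3217/9 (l = (-2 + 32 + 32*(-1/9)) + 331 = (-2 + 32 - 32/9) + 331 = 238/9 + 331 = 3217/9 ≈ 357.44)
(1545 + l) + P(4*(-5)) = (1545 + 3217/9) + (-12 + 3*(4*(-5))) = 17122/9 + (-12 + 3*(-20)) = 17122/9 + (-12 - 60) = 17122/9 - 72 = 16474/9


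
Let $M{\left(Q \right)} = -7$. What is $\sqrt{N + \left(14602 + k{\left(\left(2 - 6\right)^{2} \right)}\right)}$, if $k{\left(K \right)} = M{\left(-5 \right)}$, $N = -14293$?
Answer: $\sqrt{302} \approx 17.378$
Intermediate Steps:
$k{\left(K \right)} = -7$
$\sqrt{N + \left(14602 + k{\left(\left(2 - 6\right)^{2} \right)}\right)} = \sqrt{-14293 + \left(14602 - 7\right)} = \sqrt{-14293 + 14595} = \sqrt{302}$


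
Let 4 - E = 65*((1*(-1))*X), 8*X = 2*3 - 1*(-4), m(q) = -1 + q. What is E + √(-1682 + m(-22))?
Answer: 341/4 + I*√1705 ≈ 85.25 + 41.292*I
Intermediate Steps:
X = 5/4 (X = (2*3 - 1*(-4))/8 = (6 + 4)/8 = (⅛)*10 = 5/4 ≈ 1.2500)
E = 341/4 (E = 4 - 65*(1*(-1))*(5/4) = 4 - 65*(-1*5/4) = 4 - 65*(-5)/4 = 4 - 1*(-325/4) = 4 + 325/4 = 341/4 ≈ 85.250)
E + √(-1682 + m(-22)) = 341/4 + √(-1682 + (-1 - 22)) = 341/4 + √(-1682 - 23) = 341/4 + √(-1705) = 341/4 + I*√1705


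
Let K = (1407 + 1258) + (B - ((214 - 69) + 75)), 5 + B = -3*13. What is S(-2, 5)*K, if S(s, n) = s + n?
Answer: 7203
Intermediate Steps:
B = -44 (B = -5 - 3*13 = -5 - 39 = -44)
K = 2401 (K = (1407 + 1258) + (-44 - ((214 - 69) + 75)) = 2665 + (-44 - (145 + 75)) = 2665 + (-44 - 1*220) = 2665 + (-44 - 220) = 2665 - 264 = 2401)
S(s, n) = n + s
S(-2, 5)*K = (5 - 2)*2401 = 3*2401 = 7203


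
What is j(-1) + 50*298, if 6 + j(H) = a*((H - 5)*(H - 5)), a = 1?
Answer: 14930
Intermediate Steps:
j(H) = -6 + (-5 + H)**2 (j(H) = -6 + 1*((H - 5)*(H - 5)) = -6 + 1*((-5 + H)*(-5 + H)) = -6 + 1*(-5 + H)**2 = -6 + (-5 + H)**2)
j(-1) + 50*298 = (-6 + (-5 - 1)**2) + 50*298 = (-6 + (-6)**2) + 14900 = (-6 + 36) + 14900 = 30 + 14900 = 14930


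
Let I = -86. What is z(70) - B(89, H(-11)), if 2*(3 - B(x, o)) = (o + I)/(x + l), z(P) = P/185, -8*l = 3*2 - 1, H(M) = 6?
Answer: -80419/26159 ≈ -3.0742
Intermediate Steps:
l = -5/8 (l = -(3*2 - 1)/8 = -(6 - 1)/8 = -⅛*5 = -5/8 ≈ -0.62500)
z(P) = P/185 (z(P) = P*(1/185) = P/185)
B(x, o) = 3 - (-86 + o)/(2*(-5/8 + x)) (B(x, o) = 3 - (o - 86)/(2*(x - 5/8)) = 3 - (-86 + o)/(2*(-5/8 + x)))
z(70) - B(89, H(-11)) = (1/185)*70 - (329 - 4*6 + 24*89)/(-5 + 8*89) = 14/37 - (329 - 24 + 2136)/(-5 + 712) = 14/37 - 2441/707 = -80419/26159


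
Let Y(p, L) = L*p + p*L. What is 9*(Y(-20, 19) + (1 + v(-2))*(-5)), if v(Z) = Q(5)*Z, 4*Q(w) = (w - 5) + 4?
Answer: -6795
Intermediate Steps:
Y(p, L) = 2*L*p (Y(p, L) = L*p + L*p = 2*L*p)
Q(w) = -1/4 + w/4 (Q(w) = ((w - 5) + 4)/4 = ((-5 + w) + 4)/4 = (-1 + w)/4 = -1/4 + w/4)
v(Z) = Z (v(Z) = (-1/4 + (1/4)*5)*Z = (-1/4 + 5/4)*Z = 1*Z = Z)
9*(Y(-20, 19) + (1 + v(-2))*(-5)) = 9*(2*19*(-20) + (1 - 2)*(-5)) = 9*(-760 - 1*(-5)) = 9*(-760 + 5) = 9*(-755) = -6795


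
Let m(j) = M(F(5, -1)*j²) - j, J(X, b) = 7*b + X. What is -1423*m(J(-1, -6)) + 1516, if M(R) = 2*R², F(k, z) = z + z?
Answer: -38919690257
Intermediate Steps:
F(k, z) = 2*z
J(X, b) = X + 7*b
m(j) = -j + 8*j⁴ (m(j) = 2*((2*(-1))*j²)² - j = 2*(-2*j²)² - j = 2*(4*j⁴) - j = 8*j⁴ - j = -j + 8*j⁴)
-1423*m(J(-1, -6)) + 1516 = -1423*(-(-1 + 7*(-6)) + 8*(-1 + 7*(-6))⁴) + 1516 = -1423*(-(-1 - 42) + 8*(-1 - 42)⁴) + 1516 = -1423*(-1*(-43) + 8*(-43)⁴) + 1516 = -1423*(43 + 8*3418801) + 1516 = -1423*(43 + 27350408) + 1516 = -1423*27350451 + 1516 = -38919691773 + 1516 = -38919690257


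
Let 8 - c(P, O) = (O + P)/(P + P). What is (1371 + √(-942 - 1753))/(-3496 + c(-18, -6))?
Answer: -4113/10466 - 21*I*√55/10466 ≈ -0.39299 - 0.014881*I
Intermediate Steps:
c(P, O) = 8 - (O + P)/(2*P) (c(P, O) = 8 - (O + P)/(P + P) = 8 - (O + P)/(2*P))
(1371 + √(-942 - 1753))/(-3496 + c(-18, -6)) = (1371 + √(-942 - 1753))/(-3496 + (½)*(-1*(-6) + 15*(-18))/(-18)) = (1371 + √(-2695))/(-3496 + (½)*(-1/18)*(6 - 270)) = (1371 + 7*I*√55)/(-3496 + (½)*(-1/18)*(-264)) = (1371 + 7*I*√55)/(-3496 + 22/3) = (1371 + 7*I*√55)/(-10466/3) = (1371 + 7*I*√55)*(-3/10466) = -4113/10466 - 21*I*√55/10466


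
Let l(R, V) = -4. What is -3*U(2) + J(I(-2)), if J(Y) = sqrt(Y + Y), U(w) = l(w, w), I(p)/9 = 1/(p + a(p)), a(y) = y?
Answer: 12 + 3*I*sqrt(2)/2 ≈ 12.0 + 2.1213*I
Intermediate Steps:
I(p) = 9/(2*p) (I(p) = 9/(p + p) = 9/((2*p)) = 9*(1/(2*p)) = 9/(2*p))
U(w) = -4
J(Y) = sqrt(2)*sqrt(Y) (J(Y) = sqrt(2*Y) = sqrt(2)*sqrt(Y))
-3*U(2) + J(I(-2)) = -3*(-4) + sqrt(2)*sqrt((9/2)/(-2)) = 12 + sqrt(2)*sqrt((9/2)*(-1/2)) = 12 + sqrt(2)*sqrt(-9/4) = 12 + sqrt(2)*(3*I/2) = 12 + 3*I*sqrt(2)/2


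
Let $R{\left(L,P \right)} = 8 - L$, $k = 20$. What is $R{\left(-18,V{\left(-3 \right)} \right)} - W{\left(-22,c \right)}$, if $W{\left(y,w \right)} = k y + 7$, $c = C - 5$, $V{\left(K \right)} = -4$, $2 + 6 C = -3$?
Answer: $459$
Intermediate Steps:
$C = - \frac{5}{6}$ ($C = - \frac{1}{3} + \frac{1}{6} \left(-3\right) = - \frac{1}{3} - \frac{1}{2} = - \frac{5}{6} \approx -0.83333$)
$c = - \frac{35}{6}$ ($c = - \frac{5}{6} - 5 = - \frac{35}{6} \approx -5.8333$)
$W{\left(y,w \right)} = 7 + 20 y$ ($W{\left(y,w \right)} = 20 y + 7 = 7 + 20 y$)
$R{\left(-18,V{\left(-3 \right)} \right)} - W{\left(-22,c \right)} = \left(8 - -18\right) - \left(7 + 20 \left(-22\right)\right) = \left(8 + 18\right) - \left(7 - 440\right) = 26 - -433 = 26 + 433 = 459$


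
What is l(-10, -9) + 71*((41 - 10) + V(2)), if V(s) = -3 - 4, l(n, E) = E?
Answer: 1695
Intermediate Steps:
V(s) = -7
l(-10, -9) + 71*((41 - 10) + V(2)) = -9 + 71*((41 - 10) - 7) = -9 + 71*(31 - 7) = -9 + 71*24 = -9 + 1704 = 1695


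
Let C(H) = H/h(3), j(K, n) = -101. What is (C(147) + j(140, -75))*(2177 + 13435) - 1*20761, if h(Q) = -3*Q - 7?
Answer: -6964033/4 ≈ -1.7410e+6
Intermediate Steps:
h(Q) = -7 - 3*Q
C(H) = -H/16 (C(H) = H/(-7 - 3*3) = H/(-7 - 9) = H/(-16) = H*(-1/16) = -H/16)
(C(147) + j(140, -75))*(2177 + 13435) - 1*20761 = (-1/16*147 - 101)*(2177 + 13435) - 1*20761 = (-147/16 - 101)*15612 - 20761 = -1763/16*15612 - 20761 = -6880989/4 - 20761 = -6964033/4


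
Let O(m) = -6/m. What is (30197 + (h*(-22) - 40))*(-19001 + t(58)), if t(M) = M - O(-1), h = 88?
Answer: -534759729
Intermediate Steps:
t(M) = -6 + M (t(M) = M - (-6)/(-1) = M - (-6)*(-1) = M - 1*6 = M - 6 = -6 + M)
(30197 + (h*(-22) - 40))*(-19001 + t(58)) = (30197 + (88*(-22) - 40))*(-19001 + (-6 + 58)) = (30197 + (-1936 - 40))*(-19001 + 52) = (30197 - 1976)*(-18949) = 28221*(-18949) = -534759729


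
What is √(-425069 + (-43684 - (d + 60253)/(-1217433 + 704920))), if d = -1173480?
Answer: 2*I*√30781930478125927/512513 ≈ 684.66*I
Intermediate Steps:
√(-425069 + (-43684 - (d + 60253)/(-1217433 + 704920))) = √(-425069 + (-43684 - (-1173480 + 60253)/(-1217433 + 704920))) = √(-425069 + (-43684 - (-1113227)/(-512513))) = √(-425069 + (-43684 - (-1113227)*(-1)/512513)) = √(-425069 + (-43684 - 1*1113227/512513)) = √(-425069 + (-43684 - 1113227/512513)) = √(-425069 - 22389731119/512513) = √(-240243119516/512513) = 2*I*√30781930478125927/512513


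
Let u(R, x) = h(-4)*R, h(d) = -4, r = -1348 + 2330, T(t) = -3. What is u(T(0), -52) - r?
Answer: -970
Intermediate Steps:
r = 982
u(R, x) = -4*R
u(T(0), -52) - r = -4*(-3) - 1*982 = 12 - 982 = -970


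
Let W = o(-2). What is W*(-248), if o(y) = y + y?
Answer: 992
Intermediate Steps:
o(y) = 2*y
W = -4 (W = 2*(-2) = -4)
W*(-248) = -4*(-248) = 992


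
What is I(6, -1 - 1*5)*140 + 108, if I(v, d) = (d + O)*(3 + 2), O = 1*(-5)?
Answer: -7592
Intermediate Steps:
O = -5
I(v, d) = -25 + 5*d (I(v, d) = (d - 5)*(3 + 2) = (-5 + d)*5 = -25 + 5*d)
I(6, -1 - 1*5)*140 + 108 = (-25 + 5*(-1 - 1*5))*140 + 108 = (-25 + 5*(-1 - 5))*140 + 108 = (-25 + 5*(-6))*140 + 108 = (-25 - 30)*140 + 108 = -55*140 + 108 = -7700 + 108 = -7592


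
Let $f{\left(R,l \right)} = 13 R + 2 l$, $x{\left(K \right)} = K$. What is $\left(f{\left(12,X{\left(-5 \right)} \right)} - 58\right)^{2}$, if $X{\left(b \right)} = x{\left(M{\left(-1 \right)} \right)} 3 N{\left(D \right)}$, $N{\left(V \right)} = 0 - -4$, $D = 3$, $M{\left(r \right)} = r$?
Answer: $5476$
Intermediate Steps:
$N{\left(V \right)} = 4$ ($N{\left(V \right)} = 0 + 4 = 4$)
$X{\left(b \right)} = -12$ ($X{\left(b \right)} = \left(-1\right) 3 \cdot 4 = \left(-3\right) 4 = -12$)
$f{\left(R,l \right)} = 2 l + 13 R$
$\left(f{\left(12,X{\left(-5 \right)} \right)} - 58\right)^{2} = \left(\left(2 \left(-12\right) + 13 \cdot 12\right) - 58\right)^{2} = \left(\left(-24 + 156\right) - 58\right)^{2} = \left(132 - 58\right)^{2} = 74^{2} = 5476$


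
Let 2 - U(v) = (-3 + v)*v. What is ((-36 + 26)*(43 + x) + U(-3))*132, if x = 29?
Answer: -97152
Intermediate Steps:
U(v) = 2 - v*(-3 + v) (U(v) = 2 - (-3 + v)*v = 2 - v*(-3 + v))
((-36 + 26)*(43 + x) + U(-3))*132 = ((-36 + 26)*(43 + 29) + (2 - 1*(-3)² + 3*(-3)))*132 = (-10*72 + (2 - 1*9 - 9))*132 = (-720 + (2 - 9 - 9))*132 = (-720 - 16)*132 = -736*132 = -97152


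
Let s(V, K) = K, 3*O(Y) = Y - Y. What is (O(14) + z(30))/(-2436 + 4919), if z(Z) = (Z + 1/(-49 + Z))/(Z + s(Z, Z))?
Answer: 569/2830620 ≈ 0.00020102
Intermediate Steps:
O(Y) = 0 (O(Y) = (Y - Y)/3 = (⅓)*0 = 0)
z(Z) = (Z + 1/(-49 + Z))/(2*Z) (z(Z) = (Z + 1/(-49 + Z))/(Z + Z) = (Z + 1/(-49 + Z))/((2*Z)) = (Z + 1/(-49 + Z))*(1/(2*Z)) = (Z + 1/(-49 + Z))/(2*Z))
(O(14) + z(30))/(-2436 + 4919) = (0 + (½)*(1 + 30² - 49*30)/(30*(-49 + 30)))/(-2436 + 4919) = (0 + (½)*(1/30)*(1 + 900 - 1470)/(-19))/2483 = (0 + (½)*(1/30)*(-1/19)*(-569))*(1/2483) = (0 + 569/1140)*(1/2483) = (569/1140)*(1/2483) = 569/2830620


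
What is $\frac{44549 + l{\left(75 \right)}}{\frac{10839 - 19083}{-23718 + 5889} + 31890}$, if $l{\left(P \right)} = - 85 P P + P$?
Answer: $- \frac{858765481}{63175006} \approx -13.593$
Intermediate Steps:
$l{\left(P \right)} = P - 85 P^{2}$ ($l{\left(P \right)} = - 85 P^{2} + P = P - 85 P^{2}$)
$\frac{44549 + l{\left(75 \right)}}{\frac{10839 - 19083}{-23718 + 5889} + 31890} = \frac{44549 + 75 \left(1 - 6375\right)}{\frac{10839 - 19083}{-23718 + 5889} + 31890} = \frac{44549 + 75 \left(1 - 6375\right)}{- \frac{8244}{-17829} + 31890} = \frac{44549 + 75 \left(-6374\right)}{\left(-8244\right) \left(- \frac{1}{17829}\right) + 31890} = \frac{44549 - 478050}{\frac{916}{1981} + 31890} = - \frac{433501}{\frac{63175006}{1981}} = \left(-433501\right) \frac{1981}{63175006} = - \frac{858765481}{63175006}$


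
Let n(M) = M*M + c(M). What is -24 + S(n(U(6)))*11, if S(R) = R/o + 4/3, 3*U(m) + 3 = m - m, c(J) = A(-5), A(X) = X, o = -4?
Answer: 5/3 ≈ 1.6667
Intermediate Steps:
c(J) = -5
U(m) = -1 (U(m) = -1 + (m - m)/3 = -1 + (⅓)*0 = -1 + 0 = -1)
n(M) = -5 + M² (n(M) = M*M - 5 = M² - 5 = -5 + M²)
S(R) = 4/3 - R/4 (S(R) = R/(-4) + 4/3 = R*(-¼) + 4*(⅓) = -R/4 + 4/3 = 4/3 - R/4)
-24 + S(n(U(6)))*11 = -24 + (4/3 - (-5 + (-1)²)/4)*11 = -24 + (4/3 - (-5 + 1)/4)*11 = -24 + (4/3 - ¼*(-4))*11 = -24 + (4/3 + 1)*11 = -24 + (7/3)*11 = -24 + 77/3 = 5/3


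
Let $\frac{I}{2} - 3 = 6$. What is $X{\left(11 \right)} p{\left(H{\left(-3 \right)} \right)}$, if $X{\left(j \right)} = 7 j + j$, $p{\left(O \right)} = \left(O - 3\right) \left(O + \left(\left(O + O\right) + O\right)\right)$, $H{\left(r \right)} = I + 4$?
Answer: $147136$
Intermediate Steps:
$I = 18$ ($I = 6 + 2 \cdot 6 = 6 + 12 = 18$)
$H{\left(r \right)} = 22$ ($H{\left(r \right)} = 18 + 4 = 22$)
$p{\left(O \right)} = 4 O \left(-3 + O\right)$ ($p{\left(O \right)} = \left(-3 + O\right) \left(O + \left(2 O + O\right)\right) = \left(-3 + O\right) \left(O + 3 O\right) = \left(-3 + O\right) 4 O = 4 O \left(-3 + O\right)$)
$X{\left(j \right)} = 8 j$
$X{\left(11 \right)} p{\left(H{\left(-3 \right)} \right)} = 8 \cdot 11 \cdot 4 \cdot 22 \left(-3 + 22\right) = 88 \cdot 4 \cdot 22 \cdot 19 = 88 \cdot 1672 = 147136$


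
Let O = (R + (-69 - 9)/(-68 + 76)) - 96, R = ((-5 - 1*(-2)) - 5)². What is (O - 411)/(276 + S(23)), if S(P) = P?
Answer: -1811/1196 ≈ -1.5142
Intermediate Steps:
R = 64 (R = ((-5 + 2) - 5)² = (-3 - 5)² = (-8)² = 64)
O = -167/4 (O = (64 + (-69 - 9)/(-68 + 76)) - 96 = (64 - 78/8) - 96 = (64 - 78*⅛) - 96 = (64 - 39/4) - 96 = 217/4 - 96 = -167/4 ≈ -41.750)
(O - 411)/(276 + S(23)) = (-167/4 - 411)/(276 + 23) = -1811/4/299 = -1811/4*1/299 = -1811/1196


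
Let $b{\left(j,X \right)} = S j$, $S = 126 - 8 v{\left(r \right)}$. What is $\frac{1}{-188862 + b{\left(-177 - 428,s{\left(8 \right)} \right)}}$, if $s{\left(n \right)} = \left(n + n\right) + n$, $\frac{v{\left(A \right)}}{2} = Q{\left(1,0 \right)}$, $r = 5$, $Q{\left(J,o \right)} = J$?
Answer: $- \frac{1}{255412} \approx -3.9152 \cdot 10^{-6}$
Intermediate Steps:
$v{\left(A \right)} = 2$ ($v{\left(A \right)} = 2 \cdot 1 = 2$)
$S = 110$ ($S = 126 - 8 \cdot 2 = 126 - 16 = 110$)
$s{\left(n \right)} = 3 n$ ($s{\left(n \right)} = 2 n + n = 3 n$)
$b{\left(j,X \right)} = 110 j$
$\frac{1}{-188862 + b{\left(-177 - 428,s{\left(8 \right)} \right)}} = \frac{1}{-188862 + 110 \left(-177 - 428\right)} = \frac{1}{-188862 + 110 \left(-605\right)} = \frac{1}{-188862 - 66550} = \frac{1}{-255412} = - \frac{1}{255412}$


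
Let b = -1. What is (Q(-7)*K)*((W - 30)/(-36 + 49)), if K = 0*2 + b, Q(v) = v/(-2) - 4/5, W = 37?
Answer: -189/130 ≈ -1.4538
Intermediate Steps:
Q(v) = -⅘ - v/2 (Q(v) = v*(-½) - 4*⅕ = -v/2 - ⅘ = -⅘ - v/2)
K = -1 (K = 0*2 - 1 = 0 - 1 = -1)
(Q(-7)*K)*((W - 30)/(-36 + 49)) = ((-⅘ - ½*(-7))*(-1))*((37 - 30)/(-36 + 49)) = ((-⅘ + 7/2)*(-1))*(7/13) = ((27/10)*(-1))*(7*(1/13)) = -27/10*7/13 = -189/130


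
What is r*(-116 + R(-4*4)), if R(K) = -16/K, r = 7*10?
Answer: -8050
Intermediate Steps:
r = 70
r*(-116 + R(-4*4)) = 70*(-116 - 16/((-4*4))) = 70*(-116 - 16/(-16)) = 70*(-116 - 16*(-1/16)) = 70*(-116 + 1) = 70*(-115) = -8050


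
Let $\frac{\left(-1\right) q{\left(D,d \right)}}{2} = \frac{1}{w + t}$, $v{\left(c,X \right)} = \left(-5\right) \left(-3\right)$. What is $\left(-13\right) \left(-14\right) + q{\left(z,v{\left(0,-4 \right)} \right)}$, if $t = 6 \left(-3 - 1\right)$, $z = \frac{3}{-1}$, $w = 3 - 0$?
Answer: $\frac{3824}{21} \approx 182.1$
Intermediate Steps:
$w = 3$ ($w = 3 + 0 = 3$)
$z = -3$ ($z = 3 \left(-1\right) = -3$)
$t = -24$ ($t = 6 \left(-4\right) = -24$)
$v{\left(c,X \right)} = 15$
$q{\left(D,d \right)} = \frac{2}{21}$ ($q{\left(D,d \right)} = - \frac{2}{3 - 24} = - \frac{2}{-21} = \left(-2\right) \left(- \frac{1}{21}\right) = \frac{2}{21}$)
$\left(-13\right) \left(-14\right) + q{\left(z,v{\left(0,-4 \right)} \right)} = \left(-13\right) \left(-14\right) + \frac{2}{21} = 182 + \frac{2}{21} = \frac{3824}{21}$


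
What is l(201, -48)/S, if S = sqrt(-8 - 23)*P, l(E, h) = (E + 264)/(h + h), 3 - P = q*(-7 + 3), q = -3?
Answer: -5*I*sqrt(31)/288 ≈ -0.096663*I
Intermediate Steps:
P = -9 (P = 3 - (-3)*(-7 + 3) = 3 - (-3)*(-4) = 3 - 1*12 = 3 - 12 = -9)
l(E, h) = (264 + E)/(2*h) (l(E, h) = (264 + E)/((2*h)) = (264 + E)*(1/(2*h)) = (264 + E)/(2*h))
S = -9*I*sqrt(31) (S = sqrt(-8 - 23)*(-9) = sqrt(-31)*(-9) = (I*sqrt(31))*(-9) = -9*I*sqrt(31) ≈ -50.11*I)
l(201, -48)/S = ((1/2)*(264 + 201)/(-48))/((-9*I*sqrt(31))) = ((1/2)*(-1/48)*465)*(I*sqrt(31)/279) = -5*I*sqrt(31)/288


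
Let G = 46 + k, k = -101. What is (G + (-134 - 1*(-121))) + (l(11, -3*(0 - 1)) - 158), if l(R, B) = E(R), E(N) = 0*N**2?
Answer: -226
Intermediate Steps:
E(N) = 0
l(R, B) = 0
G = -55 (G = 46 - 101 = -55)
(G + (-134 - 1*(-121))) + (l(11, -3*(0 - 1)) - 158) = (-55 + (-134 - 1*(-121))) + (0 - 158) = (-55 + (-134 + 121)) - 158 = (-55 - 13) - 158 = -68 - 158 = -226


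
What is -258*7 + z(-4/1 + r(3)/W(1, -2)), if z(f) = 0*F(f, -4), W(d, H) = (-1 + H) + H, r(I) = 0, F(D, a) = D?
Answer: -1806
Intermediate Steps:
W(d, H) = -1 + 2*H
z(f) = 0 (z(f) = 0*f = 0)
-258*7 + z(-4/1 + r(3)/W(1, -2)) = -258*7 + 0 = -43*42 + 0 = -1806 + 0 = -1806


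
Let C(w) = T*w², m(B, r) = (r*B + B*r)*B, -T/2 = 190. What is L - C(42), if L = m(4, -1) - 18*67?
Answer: 669082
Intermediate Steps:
T = -380 (T = -2*190 = -380)
m(B, r) = 2*r*B² (m(B, r) = (B*r + B*r)*B = (2*B*r)*B = 2*r*B²)
C(w) = -380*w²
L = -1238 (L = 2*(-1)*4² - 18*67 = 2*(-1)*16 - 1206 = -32 - 1206 = -1238)
L - C(42) = -1238 - (-380)*42² = -1238 - (-380)*1764 = -1238 - 1*(-670320) = -1238 + 670320 = 669082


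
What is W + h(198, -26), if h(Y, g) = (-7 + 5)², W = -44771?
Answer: -44767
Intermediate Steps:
h(Y, g) = 4 (h(Y, g) = (-2)² = 4)
W + h(198, -26) = -44771 + 4 = -44767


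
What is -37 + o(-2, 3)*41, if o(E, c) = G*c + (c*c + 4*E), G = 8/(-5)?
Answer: -964/5 ≈ -192.80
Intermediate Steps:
G = -8/5 (G = 8*(-⅕) = -8/5 ≈ -1.6000)
o(E, c) = c² + 4*E - 8*c/5 (o(E, c) = -8*c/5 + (c*c + 4*E) = -8*c/5 + (c² + 4*E) = c² + 4*E - 8*c/5)
-37 + o(-2, 3)*41 = -37 + (3² + 4*(-2) - 8/5*3)*41 = -37 + (9 - 8 - 24/5)*41 = -37 - 19/5*41 = -37 - 779/5 = -964/5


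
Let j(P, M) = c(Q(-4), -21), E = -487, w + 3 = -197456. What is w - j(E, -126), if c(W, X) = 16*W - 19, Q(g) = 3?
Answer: -197488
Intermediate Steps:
w = -197459 (w = -3 - 197456 = -197459)
c(W, X) = -19 + 16*W
j(P, M) = 29 (j(P, M) = -19 + 16*3 = -19 + 48 = 29)
w - j(E, -126) = -197459 - 1*29 = -197459 - 29 = -197488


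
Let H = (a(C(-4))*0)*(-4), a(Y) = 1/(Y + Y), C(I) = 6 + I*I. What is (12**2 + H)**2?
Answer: 20736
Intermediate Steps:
C(I) = 6 + I**2
a(Y) = 1/(2*Y)
H = 0 (H = ((1/(2*(6 + (-4)**2)))*0)*(-4) = ((1/(2*(6 + 16)))*0)*(-4) = (((1/2)/22)*0)*(-4) = (((1/2)*(1/22))*0)*(-4) = ((1/44)*0)*(-4) = 0*(-4) = 0)
(12**2 + H)**2 = (12**2 + 0)**2 = (144 + 0)**2 = 144**2 = 20736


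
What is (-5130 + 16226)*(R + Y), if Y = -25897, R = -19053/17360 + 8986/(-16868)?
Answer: -2629702251612447/9150890 ≈ -2.8737e+8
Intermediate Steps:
R = -119345741/73207120 (R = -19053*1/17360 + 8986*(-1/16868) = -19053/17360 - 4493/8434 = -119345741/73207120 ≈ -1.6302)
(-5130 + 16226)*(R + Y) = (-5130 + 16226)*(-119345741/73207120 - 25897) = 11096*(-1895964132381/73207120) = -2629702251612447/9150890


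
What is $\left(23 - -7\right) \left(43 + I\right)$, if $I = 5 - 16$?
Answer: $960$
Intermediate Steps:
$I = -11$ ($I = 5 - 16 = -11$)
$\left(23 - -7\right) \left(43 + I\right) = \left(23 - -7\right) \left(43 - 11\right) = \left(23 + 7\right) 32 = 30 \cdot 32 = 960$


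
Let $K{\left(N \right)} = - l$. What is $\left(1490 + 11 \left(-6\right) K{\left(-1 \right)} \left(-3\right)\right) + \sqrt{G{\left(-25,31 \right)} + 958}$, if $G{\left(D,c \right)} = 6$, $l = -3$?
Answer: $2084 + 2 \sqrt{241} \approx 2115.0$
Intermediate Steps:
$K{\left(N \right)} = 3$ ($K{\left(N \right)} = \left(-1\right) \left(-3\right) = 3$)
$\left(1490 + 11 \left(-6\right) K{\left(-1 \right)} \left(-3\right)\right) + \sqrt{G{\left(-25,31 \right)} + 958} = \left(1490 + 11 \left(-6\right) 3 \left(-3\right)\right) + \sqrt{6 + 958} = \left(1490 - -594\right) + \sqrt{964} = \left(1490 + 594\right) + 2 \sqrt{241} = 2084 + 2 \sqrt{241}$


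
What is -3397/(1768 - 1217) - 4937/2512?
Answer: -11253551/1384112 ≈ -8.1305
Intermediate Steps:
-3397/(1768 - 1217) - 4937/2512 = -3397/551 - 4937*1/2512 = -3397*1/551 - 4937/2512 = -3397/551 - 4937/2512 = -11253551/1384112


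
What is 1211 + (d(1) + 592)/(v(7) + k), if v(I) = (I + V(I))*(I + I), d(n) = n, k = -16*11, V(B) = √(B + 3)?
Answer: 2473955/2062 - 4151*√10/2062 ≈ 1193.4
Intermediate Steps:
V(B) = √(3 + B)
k = -176
v(I) = 2*I*(I + √(3 + I)) (v(I) = (I + √(3 + I))*(I + I) = (I + √(3 + I))*(2*I) = 2*I*(I + √(3 + I)))
1211 + (d(1) + 592)/(v(7) + k) = 1211 + (1 + 592)/(2*7*(7 + √(3 + 7)) - 176) = 1211 + 593/(2*7*(7 + √10) - 176) = 1211 + 593/((98 + 14*√10) - 176) = 1211 + 593/(-78 + 14*√10)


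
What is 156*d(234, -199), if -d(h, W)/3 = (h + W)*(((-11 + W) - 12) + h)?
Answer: -196560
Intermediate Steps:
d(h, W) = -3*(W + h)*(-23 + W + h) (d(h, W) = -3*(h + W)*(((-11 + W) - 12) + h) = -3*(W + h)*((-23 + W) + h) = -3*(W + h)*(-23 + W + h))
156*d(234, -199) = 156*(-3*(-199)² - 3*234² + 69*(-199) + 69*234 - 6*(-199)*234) = 156*(-3*39601 - 3*54756 - 13731 + 16146 + 279396) = 156*(-118803 - 164268 - 13731 + 16146 + 279396) = 156*(-1260) = -196560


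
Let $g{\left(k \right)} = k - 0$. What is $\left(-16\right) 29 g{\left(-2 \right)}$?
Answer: $928$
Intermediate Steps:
$g{\left(k \right)} = k$ ($g{\left(k \right)} = k + 0 = k$)
$\left(-16\right) 29 g{\left(-2 \right)} = \left(-16\right) 29 \left(-2\right) = \left(-464\right) \left(-2\right) = 928$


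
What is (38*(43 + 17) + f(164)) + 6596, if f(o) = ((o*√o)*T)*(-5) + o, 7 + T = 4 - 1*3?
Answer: 9040 + 9840*√41 ≈ 72047.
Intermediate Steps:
T = -6 (T = -7 + (4 - 1*3) = -7 + (4 - 3) = -7 + 1 = -6)
f(o) = o + 30*o^(3/2) (f(o) = ((o*√o)*(-6))*(-5) + o = (o^(3/2)*(-6))*(-5) + o = -6*o^(3/2)*(-5) + o = 30*o^(3/2) + o = o + 30*o^(3/2))
(38*(43 + 17) + f(164)) + 6596 = (38*(43 + 17) + (164 + 30*164^(3/2))) + 6596 = (38*60 + (164 + 30*(328*√41))) + 6596 = (2280 + (164 + 9840*√41)) + 6596 = (2444 + 9840*√41) + 6596 = 9040 + 9840*√41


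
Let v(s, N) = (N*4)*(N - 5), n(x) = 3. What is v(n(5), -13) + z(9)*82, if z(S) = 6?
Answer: 1428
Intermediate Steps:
v(s, N) = 4*N*(-5 + N) (v(s, N) = (4*N)*(-5 + N) = 4*N*(-5 + N))
v(n(5), -13) + z(9)*82 = 4*(-13)*(-5 - 13) + 6*82 = 4*(-13)*(-18) + 492 = 936 + 492 = 1428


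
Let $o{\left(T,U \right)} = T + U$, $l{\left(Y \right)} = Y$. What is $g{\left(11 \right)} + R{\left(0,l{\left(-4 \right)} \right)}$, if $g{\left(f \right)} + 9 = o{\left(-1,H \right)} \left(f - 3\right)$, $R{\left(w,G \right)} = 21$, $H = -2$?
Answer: $-12$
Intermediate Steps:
$g{\left(f \right)} = - 3 f$ ($g{\left(f \right)} = -9 + \left(-1 - 2\right) \left(f - 3\right) = -9 - 3 \left(-3 + f\right) = -9 - \left(-9 + 3 f\right) = - 3 f$)
$g{\left(11 \right)} + R{\left(0,l{\left(-4 \right)} \right)} = \left(-3\right) 11 + 21 = -33 + 21 = -12$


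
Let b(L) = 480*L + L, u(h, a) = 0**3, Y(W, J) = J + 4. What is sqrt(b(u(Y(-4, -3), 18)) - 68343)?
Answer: I*sqrt(68343) ≈ 261.42*I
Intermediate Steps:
Y(W, J) = 4 + J
u(h, a) = 0
b(L) = 481*L
sqrt(b(u(Y(-4, -3), 18)) - 68343) = sqrt(481*0 - 68343) = sqrt(0 - 68343) = sqrt(-68343) = I*sqrt(68343)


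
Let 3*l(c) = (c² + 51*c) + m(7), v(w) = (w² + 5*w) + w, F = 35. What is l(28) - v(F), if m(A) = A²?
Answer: -2044/3 ≈ -681.33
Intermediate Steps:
v(w) = w² + 6*w
l(c) = 49/3 + 17*c + c²/3 (l(c) = ((c² + 51*c) + 7²)/3 = ((c² + 51*c) + 49)/3 = (49 + c² + 51*c)/3 = 49/3 + 17*c + c²/3)
l(28) - v(F) = (49/3 + 17*28 + (⅓)*28²) - 35*(6 + 35) = (49/3 + 476 + (⅓)*784) - 35*41 = (49/3 + 476 + 784/3) - 1*1435 = 2261/3 - 1435 = -2044/3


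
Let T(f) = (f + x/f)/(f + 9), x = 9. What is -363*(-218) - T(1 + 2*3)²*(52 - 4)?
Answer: 15507741/196 ≈ 79121.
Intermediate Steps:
T(f) = (f + 9/f)/(9 + f) (T(f) = (f + 9/f)/(f + 9) = (f + 9/f)/(9 + f))
-363*(-218) - T(1 + 2*3)²*(52 - 4) = -363*(-218) - ((9 + (1 + 2*3)²)/((1 + 2*3)*(9 + (1 + 2*3))))²*(52 - 4) = 79134 - ((9 + (1 + 6)²)/((1 + 6)*(9 + (1 + 6))))²*48 = 79134 - ((9 + 7²)/(7*(9 + 7)))²*48 = 79134 - ((⅐)*(9 + 49)/16)²*48 = 79134 - ((⅐)*(1/16)*58)²*48 = 79134 - (29/56)²*48 = 79134 - 841*48/3136 = 79134 - 1*2523/196 = 79134 - 2523/196 = 15507741/196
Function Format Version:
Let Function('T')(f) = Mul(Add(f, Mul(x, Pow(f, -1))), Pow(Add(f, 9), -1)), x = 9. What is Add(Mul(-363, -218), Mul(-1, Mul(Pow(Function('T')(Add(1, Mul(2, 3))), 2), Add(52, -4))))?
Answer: Rational(15507741, 196) ≈ 79121.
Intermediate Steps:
Function('T')(f) = Mul(Pow(Add(9, f), -1), Add(f, Mul(9, Pow(f, -1)))) (Function('T')(f) = Mul(Add(f, Mul(9, Pow(f, -1))), Pow(Add(f, 9), -1)) = Mul(Add(f, Mul(9, Pow(f, -1))), Pow(Add(9, f), -1)) = Mul(Pow(Add(9, f), -1), Add(f, Mul(9, Pow(f, -1)))))
Add(Mul(-363, -218), Mul(-1, Mul(Pow(Function('T')(Add(1, Mul(2, 3))), 2), Add(52, -4)))) = Add(Mul(-363, -218), Mul(-1, Mul(Pow(Mul(Pow(Add(1, Mul(2, 3)), -1), Pow(Add(9, Add(1, Mul(2, 3))), -1), Add(9, Pow(Add(1, Mul(2, 3)), 2))), 2), Add(52, -4)))) = Add(79134, Mul(-1, Mul(Pow(Mul(Pow(Add(1, 6), -1), Pow(Add(9, Add(1, 6)), -1), Add(9, Pow(Add(1, 6), 2))), 2), 48))) = Add(79134, Mul(-1, Mul(Pow(Mul(Pow(7, -1), Pow(Add(9, 7), -1), Add(9, Pow(7, 2))), 2), 48))) = Add(79134, Mul(-1, Mul(Pow(Mul(Rational(1, 7), Pow(16, -1), Add(9, 49)), 2), 48))) = Add(79134, Mul(-1, Mul(Pow(Mul(Rational(1, 7), Rational(1, 16), 58), 2), 48))) = Add(79134, Mul(-1, Mul(Pow(Rational(29, 56), 2), 48))) = Add(79134, Mul(-1, Mul(Rational(841, 3136), 48))) = Add(79134, Mul(-1, Rational(2523, 196))) = Add(79134, Rational(-2523, 196)) = Rational(15507741, 196)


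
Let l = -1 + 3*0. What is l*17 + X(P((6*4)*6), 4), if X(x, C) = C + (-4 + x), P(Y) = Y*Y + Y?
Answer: 20863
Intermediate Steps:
P(Y) = Y + Y² (P(Y) = Y² + Y = Y + Y²)
l = -1 (l = -1 + 0 = -1)
X(x, C) = -4 + C + x
l*17 + X(P((6*4)*6), 4) = -1*17 + (-4 + 4 + ((6*4)*6)*(1 + (6*4)*6)) = -17 + (-4 + 4 + (24*6)*(1 + 24*6)) = -17 + (-4 + 4 + 144*(1 + 144)) = -17 + (-4 + 4 + 144*145) = -17 + (-4 + 4 + 20880) = -17 + 20880 = 20863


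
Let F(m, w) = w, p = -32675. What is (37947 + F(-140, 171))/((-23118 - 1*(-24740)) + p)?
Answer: -12706/10351 ≈ -1.2275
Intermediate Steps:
(37947 + F(-140, 171))/((-23118 - 1*(-24740)) + p) = (37947 + 171)/((-23118 - 1*(-24740)) - 32675) = 38118/((-23118 + 24740) - 32675) = 38118/(1622 - 32675) = 38118/(-31053) = 38118*(-1/31053) = -12706/10351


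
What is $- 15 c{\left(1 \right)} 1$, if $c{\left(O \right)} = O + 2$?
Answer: $-45$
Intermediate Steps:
$c{\left(O \right)} = 2 + O$
$- 15 c{\left(1 \right)} 1 = - 15 \left(2 + 1\right) 1 = \left(-15\right) 3 \cdot 1 = \left(-45\right) 1 = -45$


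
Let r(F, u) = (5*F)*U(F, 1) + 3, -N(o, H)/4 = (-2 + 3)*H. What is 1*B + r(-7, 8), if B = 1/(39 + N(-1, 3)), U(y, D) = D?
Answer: -863/27 ≈ -31.963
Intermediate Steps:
N(o, H) = -4*H (N(o, H) = -4*(-2 + 3)*H = -4*H)
r(F, u) = 3 + 5*F (r(F, u) = (5*F)*1 + 3 = 5*F + 3 = 3 + 5*F)
B = 1/27 (B = 1/(39 - 4*3) = 1/(39 - 12) = 1/27 ≈ 0.037037)
1*B + r(-7, 8) = 1*(1/27) + (3 + 5*(-7)) = 1/27 + (3 - 35) = 1/27 - 32 = -863/27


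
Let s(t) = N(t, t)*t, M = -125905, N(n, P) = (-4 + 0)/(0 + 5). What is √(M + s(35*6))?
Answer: I*√126073 ≈ 355.07*I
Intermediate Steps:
N(n, P) = -⅘ (N(n, P) = -4/5 = -4*⅕ = -⅘)
s(t) = -4*t/5
√(M + s(35*6)) = √(-125905 - 28*6) = √(-125905 - ⅘*210) = √(-125905 - 168) = √(-126073) = I*√126073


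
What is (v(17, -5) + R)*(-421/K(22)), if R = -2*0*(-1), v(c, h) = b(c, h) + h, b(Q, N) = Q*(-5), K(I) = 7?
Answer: 37890/7 ≈ 5412.9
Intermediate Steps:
b(Q, N) = -5*Q
v(c, h) = h - 5*c (v(c, h) = -5*c + h = h - 5*c)
R = 0 (R = 0*(-1) = 0)
(v(17, -5) + R)*(-421/K(22)) = ((-5 - 5*17) + 0)*(-421/7) = ((-5 - 85) + 0)*(-421*1/7) = (-90 + 0)*(-421/7) = -90*(-421/7) = 37890/7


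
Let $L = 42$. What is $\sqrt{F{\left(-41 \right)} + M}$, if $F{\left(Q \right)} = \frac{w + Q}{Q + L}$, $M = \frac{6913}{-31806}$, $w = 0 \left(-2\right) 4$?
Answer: $\frac{i \sqrt{4820946}}{342} \approx 6.4201 i$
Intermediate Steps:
$w = 0$ ($w = 0 \cdot 4 = 0$)
$M = - \frac{223}{1026}$ ($M = 6913 \left(- \frac{1}{31806}\right) = - \frac{223}{1026} \approx -0.21735$)
$F{\left(Q \right)} = \frac{Q}{42 + Q}$ ($F{\left(Q \right)} = \frac{0 + Q}{Q + 42} = \frac{Q}{42 + Q}$)
$\sqrt{F{\left(-41 \right)} + M} = \sqrt{- \frac{41}{42 - 41} - \frac{223}{1026}} = \sqrt{- \frac{41}{1} - \frac{223}{1026}} = \sqrt{\left(-41\right) 1 - \frac{223}{1026}} = \sqrt{-41 - \frac{223}{1026}} = \sqrt{- \frac{42289}{1026}} = \frac{i \sqrt{4820946}}{342}$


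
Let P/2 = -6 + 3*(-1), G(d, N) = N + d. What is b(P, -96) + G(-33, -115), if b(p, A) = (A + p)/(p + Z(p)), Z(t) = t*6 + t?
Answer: -3533/24 ≈ -147.21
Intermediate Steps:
Z(t) = 7*t (Z(t) = 6*t + t = 7*t)
P = -18 (P = 2*(-6 + 3*(-1)) = 2*(-6 - 3) = 2*(-9) = -18)
b(p, A) = (A + p)/(8*p) (b(p, A) = (A + p)/(p + 7*p) = (A + p)/((8*p)) = (A + p)*(1/(8*p)) = (A + p)/(8*p))
b(P, -96) + G(-33, -115) = (1/8)*(-96 - 18)/(-18) + (-115 - 33) = (1/8)*(-1/18)*(-114) - 148 = 19/24 - 148 = -3533/24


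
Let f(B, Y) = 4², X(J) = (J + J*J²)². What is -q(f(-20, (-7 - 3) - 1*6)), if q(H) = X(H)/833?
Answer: -16908544/833 ≈ -20298.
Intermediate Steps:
X(J) = (J + J³)²
f(B, Y) = 16
q(H) = H²*(1 + H²)²/833 (q(H) = (H²*(1 + H²)²)/833 = (H²*(1 + H²)²)*(1/833) = H²*(1 + H²)²/833)
-q(f(-20, (-7 - 3) - 1*6)) = -16²*(1 + 16²)²/833 = -256*(1 + 256)²/833 = -256*257²/833 = -256*66049/833 = -1*16908544/833 = -16908544/833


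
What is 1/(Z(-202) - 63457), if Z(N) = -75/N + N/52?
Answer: -1313/83323654 ≈ -1.5758e-5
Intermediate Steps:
Z(N) = -75/N + N/52 (Z(N) = -75/N + N*(1/52) = -75/N + N/52)
1/(Z(-202) - 63457) = 1/((-75/(-202) + (1/52)*(-202)) - 63457) = 1/((-75*(-1/202) - 101/26) - 63457) = 1/((75/202 - 101/26) - 63457) = 1/(-4613/1313 - 63457) = 1/(-83323654/1313) = -1313/83323654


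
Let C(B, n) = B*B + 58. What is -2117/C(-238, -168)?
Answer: -2117/56702 ≈ -0.037336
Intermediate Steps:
C(B, n) = 58 + B**2 (C(B, n) = B**2 + 58 = 58 + B**2)
-2117/C(-238, -168) = -2117/(58 + (-238)**2) = -2117/(58 + 56644) = -2117/56702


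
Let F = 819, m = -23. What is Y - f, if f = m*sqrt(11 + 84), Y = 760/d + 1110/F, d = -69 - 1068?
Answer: 23690/34489 + 23*sqrt(95) ≈ 224.86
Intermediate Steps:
d = -1137
Y = 23690/34489 (Y = 760/(-1137) + 1110/819 = 760*(-1/1137) + 1110*(1/819) = -760/1137 + 370/273 = 23690/34489 ≈ 0.68689)
f = -23*sqrt(95) (f = -23*sqrt(11 + 84) = -23*sqrt(95) ≈ -224.18)
Y - f = 23690/34489 - (-23)*sqrt(95) = 23690/34489 + 23*sqrt(95)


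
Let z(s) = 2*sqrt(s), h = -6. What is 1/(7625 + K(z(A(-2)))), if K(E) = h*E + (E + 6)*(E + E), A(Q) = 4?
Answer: 1/7681 ≈ 0.00013019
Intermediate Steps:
K(E) = -6*E + 2*E*(6 + E) (K(E) = -6*E + (E + 6)*(E + E) = -6*E + (6 + E)*(2*E) = -6*E + 2*E*(6 + E))
1/(7625 + K(z(A(-2)))) = 1/(7625 + 2*(2*sqrt(4))*(3 + 2*sqrt(4))) = 1/(7625 + 2*(2*2)*(3 + 2*2)) = 1/(7625 + 2*4*(3 + 4)) = 1/(7625 + 2*4*7) = 1/(7625 + 56) = 1/7681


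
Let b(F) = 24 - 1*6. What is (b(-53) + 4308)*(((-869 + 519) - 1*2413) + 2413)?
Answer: -1514100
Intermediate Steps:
b(F) = 18 (b(F) = 24 - 6 = 18)
(b(-53) + 4308)*(((-869 + 519) - 1*2413) + 2413) = (18 + 4308)*(((-869 + 519) - 1*2413) + 2413) = 4326*((-350 - 2413) + 2413) = 4326*(-2763 + 2413) = 4326*(-350) = -1514100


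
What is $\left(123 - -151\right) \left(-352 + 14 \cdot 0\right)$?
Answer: $-96448$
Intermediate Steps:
$\left(123 - -151\right) \left(-352 + 14 \cdot 0\right) = \left(123 + 151\right) \left(-352 + 0\right) = 274 \left(-352\right) = -96448$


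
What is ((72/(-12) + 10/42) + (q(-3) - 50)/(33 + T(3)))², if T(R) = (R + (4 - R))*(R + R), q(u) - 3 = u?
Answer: 779689/17689 ≈ 44.078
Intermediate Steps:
q(u) = 3 + u
T(R) = 8*R (T(R) = 4*(2*R) = 8*R)
((72/(-12) + 10/42) + (q(-3) - 50)/(33 + T(3)))² = ((72/(-12) + 10/42) + ((3 - 3) - 50)/(33 + 8*3))² = ((72*(-1/12) + 10*(1/42)) + (0 - 50)/(33 + 24))² = ((-6 + 5/21) - 50/57)² = (-121/21 - 50*1/57)² = (-121/21 - 50/57)² = (-883/133)² = 779689/17689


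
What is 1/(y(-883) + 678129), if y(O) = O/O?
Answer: 1/678130 ≈ 1.4746e-6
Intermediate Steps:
y(O) = 1
1/(y(-883) + 678129) = 1/(1 + 678129) = 1/678130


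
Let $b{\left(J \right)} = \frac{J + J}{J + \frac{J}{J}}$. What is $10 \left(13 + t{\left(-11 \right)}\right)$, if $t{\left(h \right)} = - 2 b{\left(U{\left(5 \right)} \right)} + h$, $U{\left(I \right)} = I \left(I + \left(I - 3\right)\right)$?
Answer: $- \frac{170}{9} \approx -18.889$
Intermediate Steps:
$U{\left(I \right)} = I \left(-3 + 2 I\right)$ ($U{\left(I \right)} = I \left(I + \left(-3 + I\right)\right) = I \left(-3 + 2 I\right)$)
$b{\left(J \right)} = \frac{2 J}{1 + J}$ ($b{\left(J \right)} = \frac{2 J}{J + 1} = \frac{2 J}{1 + J}$)
$t{\left(h \right)} = - \frac{35}{9} + h$ ($t{\left(h \right)} = - 2 \frac{2 \cdot 5 \left(-3 + 2 \cdot 5\right)}{1 + 5 \left(-3 + 2 \cdot 5\right)} + h = - 2 \frac{2 \cdot 5 \left(-3 + 10\right)}{1 + 5 \left(-3 + 10\right)} + h = - 2 \frac{2 \cdot 5 \cdot 7}{1 + 5 \cdot 7} + h = - 2 \cdot 2 \cdot 35 \frac{1}{1 + 35} + h = - 2 \cdot 2 \cdot 35 \cdot \frac{1}{36} + h = \left(-2\right) \frac{35}{18} + h = - \frac{35}{9} + h$)
$10 \left(13 + t{\left(-11 \right)}\right) = 10 \left(13 - \frac{134}{9}\right) = 10 \left(- \frac{17}{9}\right) = - \frac{170}{9}$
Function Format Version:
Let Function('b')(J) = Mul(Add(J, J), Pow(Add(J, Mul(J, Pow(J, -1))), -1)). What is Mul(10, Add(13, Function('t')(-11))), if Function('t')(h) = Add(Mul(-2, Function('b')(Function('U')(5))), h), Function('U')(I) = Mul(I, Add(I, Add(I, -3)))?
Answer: Rational(-170, 9) ≈ -18.889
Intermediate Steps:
Function('U')(I) = Mul(I, Add(-3, Mul(2, I))) (Function('U')(I) = Mul(I, Add(I, Add(-3, I))) = Mul(I, Add(-3, Mul(2, I))))
Function('b')(J) = Mul(2, J, Pow(Add(1, J), -1)) (Function('b')(J) = Mul(Mul(2, J), Pow(Add(J, 1), -1)) = Mul(Mul(2, J), Pow(Add(1, J), -1)) = Mul(2, J, Pow(Add(1, J), -1)))
Function('t')(h) = Add(Rational(-35, 9), h) (Function('t')(h) = Add(Mul(-2, Mul(2, Mul(5, Add(-3, Mul(2, 5))), Pow(Add(1, Mul(5, Add(-3, Mul(2, 5)))), -1))), h) = Add(Mul(-2, Mul(2, Mul(5, Add(-3, 10)), Pow(Add(1, Mul(5, Add(-3, 10))), -1))), h) = Add(Mul(-2, Mul(2, Mul(5, 7), Pow(Add(1, Mul(5, 7)), -1))), h) = Add(Mul(-2, Mul(2, 35, Pow(Add(1, 35), -1))), h) = Add(Mul(-2, Mul(2, 35, Pow(36, -1))), h) = Add(Mul(-2, Mul(2, 35, Rational(1, 36))), h) = Add(Mul(-2, Rational(35, 18)), h) = Add(Rational(-35, 9), h))
Mul(10, Add(13, Function('t')(-11))) = Mul(10, Add(13, Add(Rational(-35, 9), -11))) = Mul(10, Add(13, Rational(-134, 9))) = Mul(10, Rational(-17, 9)) = Rational(-170, 9)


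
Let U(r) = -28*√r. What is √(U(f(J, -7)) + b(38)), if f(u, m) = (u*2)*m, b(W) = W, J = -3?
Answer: √(38 - 28*√42) ≈ 11.978*I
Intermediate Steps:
f(u, m) = 2*m*u (f(u, m) = (2*u)*m = 2*m*u)
√(U(f(J, -7)) + b(38)) = √(-28*√42 + 38) = √(38 - 28*√42)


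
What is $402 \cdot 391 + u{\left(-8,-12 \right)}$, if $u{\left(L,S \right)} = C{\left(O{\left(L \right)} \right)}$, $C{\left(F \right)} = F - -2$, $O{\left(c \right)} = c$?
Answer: $157176$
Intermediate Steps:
$C{\left(F \right)} = 2 + F$ ($C{\left(F \right)} = F + 2 = 2 + F$)
$u{\left(L,S \right)} = 2 + L$
$402 \cdot 391 + u{\left(-8,-12 \right)} = 402 \cdot 391 + \left(2 - 8\right) = 157182 - 6 = 157176$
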